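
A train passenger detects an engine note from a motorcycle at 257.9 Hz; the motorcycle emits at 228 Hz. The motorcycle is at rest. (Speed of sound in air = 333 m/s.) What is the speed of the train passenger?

44 m/s

f' > f, so the train passenger is approaching.
f' = f · (v + v_o)/v ⇒ v_o = v · |f'/f − 1|.
v_o = 333 × |257.9/228 − 1| = 333 × 0.1311 ≈ 44 m/s.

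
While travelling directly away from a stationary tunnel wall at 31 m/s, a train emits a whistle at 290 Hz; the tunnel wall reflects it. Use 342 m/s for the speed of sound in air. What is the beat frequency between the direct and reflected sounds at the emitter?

48.2 Hz

The tunnel wall receives the sound from a moving source: f₁ = f₀ · v/(v + v_e) = 290 × 342/373 ≈ 265.9 Hz.
On the return leg the train is a moving observer: f₂ = f₁ · (v − v_e)/v = 265.9 × 311/342 ≈ 241.8 Hz.
Equivalently f₂ = f₀ · (v − v_e)/(v + v_e).
Beat against the emitted tone: |f₂ − f₀| = 2v_e·f₀/(v + v_e) = 2 × 31 × 290/373 ≈ 48.2 Hz.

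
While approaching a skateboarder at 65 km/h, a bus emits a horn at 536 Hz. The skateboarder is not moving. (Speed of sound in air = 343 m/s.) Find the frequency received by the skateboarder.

65 km/h = 18.06 m/s.
Moving source, stationary observer: f' = f · v/(v − v_s) since the source is approaching.
f' = 536 × 343/(343 − 18.06) = 536 × 343/324.9 ≈ 566 Hz.

566 Hz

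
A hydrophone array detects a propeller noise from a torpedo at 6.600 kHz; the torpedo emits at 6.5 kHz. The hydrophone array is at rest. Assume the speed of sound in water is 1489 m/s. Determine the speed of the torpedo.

f' > f, so the torpedo is approaching.
f' = f · v/(v − v_s) ⇒ v_s = v · |1 − f/f'|.
v_s = 1489 × |1 − 6.5/6.600| = 1489 × 0.01515 ≈ 22.6 m/s.

22.6 m/s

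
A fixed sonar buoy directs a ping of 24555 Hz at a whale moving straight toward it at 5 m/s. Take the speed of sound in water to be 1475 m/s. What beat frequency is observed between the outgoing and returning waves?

The whale first receives the wave as a moving observer: f₁ = f₀ · (v + u)/v = 24555 × (1475 + 5)/1475 ≈ 24638.2 Hz.
On reflection it acts as a source moving toward the stationary detector: f₂ = f₁ · v/(v − u) = 24638.2 × 1475/1470 ≈ 24722.0 Hz.
Beat frequency: |f₂ − f₀| = 2u·f₀/(v − u) = 2 × 5 × 24555/1470 ≈ 167 Hz.

167 Hz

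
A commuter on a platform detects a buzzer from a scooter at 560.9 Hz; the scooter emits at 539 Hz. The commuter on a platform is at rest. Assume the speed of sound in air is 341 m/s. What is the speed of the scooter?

f' > f, so the scooter is approaching.
f' = f · v/(v − v_s) ⇒ v_s = v · |1 − f/f'|.
v_s = 341 × |1 − 539/560.9| = 341 × 0.03904 ≈ 13.3 m/s.

13.3 m/s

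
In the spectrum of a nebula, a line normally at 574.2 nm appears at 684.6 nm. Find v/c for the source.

0.174c

λ'/λ₀ = 1.1923 > 1 (redshift), so the source is receding.
λ'/λ₀ = √((1 + β)/(1 − β)) for a receding source ⇒ β = (r² − 1)/(r² + 1) with r = λ'/λ₀.
β = (1.4215 − 1)/(1.4215 + 1) ≈ 0.174.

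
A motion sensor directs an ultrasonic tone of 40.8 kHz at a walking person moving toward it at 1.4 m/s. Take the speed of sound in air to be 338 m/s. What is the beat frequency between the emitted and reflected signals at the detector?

At the walking person (a moving observer), f₁ = f₀ · (v + u)/v = 40.8 × 339.4/338 ≈ 40.969 kHz.
On reflection it acts as a source moving toward the stationary detector: f₂ = f₁ · v/(v − u) = 40.969 × 338/336.6 ≈ 41.139 kHz.
Beat frequency (with f₀ = 40800 Hz): |f₂ − f₀| = 2u·f₀/(v − u) = 2 × 1.4 × 40800/336.6 ≈ 339 Hz.

339 Hz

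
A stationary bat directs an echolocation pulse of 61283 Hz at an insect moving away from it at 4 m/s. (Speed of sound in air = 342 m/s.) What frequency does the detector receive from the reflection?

59866 Hz

The insect first receives the wave as a moving observer: f₁ = f₀ · (v − u)/v = 61283 × (342 − 4)/342 ≈ 60566 Hz.
On reflection it acts as a source moving away from the stationary detector: f₂ = f₁ · v/(v + u) = 60566 × 342/346 ≈ 59866 Hz.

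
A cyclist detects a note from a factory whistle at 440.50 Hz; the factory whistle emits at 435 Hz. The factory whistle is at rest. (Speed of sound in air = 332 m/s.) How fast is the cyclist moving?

4.2 m/s

f' > f, so the cyclist is approaching.
f' = f · (v + v_o)/v ⇒ v_o = v · |f'/f − 1|.
v_o = 332 × |440.50/435 − 1| = 332 × 0.01264 ≈ 4.2 m/s.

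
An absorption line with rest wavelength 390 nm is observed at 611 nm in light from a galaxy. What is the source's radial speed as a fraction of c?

λ'/λ₀ = 1.5667 > 1 (redshift), so the source is receding.
λ'/λ₀ = √((1 + β)/(1 − β)) for a receding source ⇒ β = (r² − 1)/(r² + 1) with r = λ'/λ₀.
β = (2.4544 − 1)/(2.4544 + 1) ≈ 0.421.

0.421c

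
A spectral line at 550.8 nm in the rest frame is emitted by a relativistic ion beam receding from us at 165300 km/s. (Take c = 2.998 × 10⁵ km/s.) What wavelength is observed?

β = v/c = 165300/299800 = 0.5514.
Relativistic Doppler for wavelength: λ' = λ₀ · √((1 + β)/(1 − β)).
λ' = 550.8 × √(1.5514/0.4486) = 550.8 × 1.85957 ≈ 1024.2 nm.

1024.2 nm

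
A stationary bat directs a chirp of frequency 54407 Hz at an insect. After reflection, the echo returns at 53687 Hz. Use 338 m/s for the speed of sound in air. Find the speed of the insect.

Double Doppler shift off a moving reflector: f₂ = f₀ · (v + u)/(v − u) (u > 0 toward emitter).
Rearranging, u = v · (f₂ − f₀)/(f₂ + f₀) = 338 × -720/108094 ≈ -2.25 m/s.
So the insect is moving at 2.25 m/s away from the emitter.

2.25 m/s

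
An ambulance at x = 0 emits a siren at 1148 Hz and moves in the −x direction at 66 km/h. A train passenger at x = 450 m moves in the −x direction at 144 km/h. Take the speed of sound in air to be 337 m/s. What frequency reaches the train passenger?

1218 Hz

66 km/h = 18.33 m/s; 144 km/h = 40 m/s.
The observer lies on the +x side, so the source is heading away from the observer and the observer is heading toward the source.
General Doppler shift: f' = f · (v + v_o)/(v + v_s).
f' = 1148 × (337 + 40)/(337 + 18.33) = 1148 × 377/355.33 ≈ 1218 Hz.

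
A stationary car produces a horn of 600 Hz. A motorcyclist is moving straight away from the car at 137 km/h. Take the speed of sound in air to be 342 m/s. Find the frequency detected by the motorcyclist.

137 km/h = 38.06 m/s.
Moving observer, stationary source: f' = f · (v − v_o)/v.
f' = 600 × (342 − 38.06)/342 = 600 × 303.94/342 ≈ 533 Hz.

533 Hz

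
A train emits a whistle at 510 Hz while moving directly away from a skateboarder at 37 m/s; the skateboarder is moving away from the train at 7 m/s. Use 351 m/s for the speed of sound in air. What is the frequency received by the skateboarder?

452 Hz

Both move, so f' = f · (v − v_o)/(v + v_s).
f' = 510 × (351 − 7)/(351 + 37) = 510 × 344/388 ≈ 452 Hz.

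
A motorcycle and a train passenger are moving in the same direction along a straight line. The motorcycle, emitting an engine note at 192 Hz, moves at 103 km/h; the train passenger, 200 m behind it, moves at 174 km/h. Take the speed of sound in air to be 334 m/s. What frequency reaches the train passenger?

202 Hz

103 km/h = 28.61 m/s; 174 km/h = 48.33 m/s.
The train passenger is behind, so the motorcycle is moving away from it while the train passenger is moving toward the motorcycle.
General Doppler shift: f' = f · (v + v_o)/(v + v_s).
f' = 192 × (334 + 48.33)/(334 + 28.61) = 192 × 382.33/362.61 ≈ 202 Hz.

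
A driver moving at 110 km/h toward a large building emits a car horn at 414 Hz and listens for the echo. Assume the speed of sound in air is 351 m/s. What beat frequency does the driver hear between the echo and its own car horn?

79 Hz

110 km/h = 30.56 m/s.
The large building receives the sound from a moving source: f₁ = f₀ · v/(v − v_e) = 414 × 351/320.44 ≈ 453.5 Hz.
On the return leg the driver is a moving observer: f₂ = f₁ · (v + v_e)/v = 453.5 × 381.56/351 ≈ 493.0 Hz.
Beat against the emitted tone: |f₂ − f₀| = 2v_e·f₀/(v − v_e) = 2 × 30.56 × 414/320.44 ≈ 79 Hz.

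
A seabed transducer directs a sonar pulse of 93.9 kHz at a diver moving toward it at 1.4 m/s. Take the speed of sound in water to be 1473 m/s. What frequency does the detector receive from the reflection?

At the diver (a moving observer), f₁ = f₀ · (v + u)/v = 93.9 × 1474.4/1473 ≈ 94.0 kHz.
On reflection it acts as a source moving toward the stationary detector: f₂ = f₁ · v/(v − u) = 94.0 × 1473/1471.6 ≈ 94.1 kHz.
Equivalently f₂ = f₀ · (v + u)/(v − u).

94.1 kHz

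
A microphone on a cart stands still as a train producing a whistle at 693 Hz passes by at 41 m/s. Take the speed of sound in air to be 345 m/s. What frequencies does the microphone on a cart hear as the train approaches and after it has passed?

786 Hz approaching; 619 Hz receding

Approaching: f₁ = f · v/(v − v_s) = 693 × 345/304 ≈ 786 Hz.
Receding: f₂ = f · v/(v + v_s) = 693 × 345/386 ≈ 619 Hz.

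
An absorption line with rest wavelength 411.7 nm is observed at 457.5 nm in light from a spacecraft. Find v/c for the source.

0.105c

λ'/λ₀ = 1.1112 > 1 (redshift), so the source is receding.
λ'/λ₀ = √((1 + β)/(1 − β)) for a receding source ⇒ β = (r² − 1)/(r² + 1) with r = λ'/λ₀.
β = (1.2349 − 1)/(1.2349 + 1) ≈ 0.105.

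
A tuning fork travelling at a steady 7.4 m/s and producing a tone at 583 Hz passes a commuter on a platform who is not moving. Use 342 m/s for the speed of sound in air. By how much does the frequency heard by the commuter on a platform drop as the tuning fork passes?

Approaching: f₁ = f · v/(v − v_s) = 583 × 342/334.6 ≈ 595.9 Hz.
Receding: f₂ = f · v/(v + v_s) = 583 × 342/349.4 ≈ 570.7 Hz.
Drop: f₁ − f₂ = 2f·v·v_s/(v² − v_s²) = 2 × 583 × 342 × 7.4/(342² − 7.4²) ≈ 25.2 Hz.

25.2 Hz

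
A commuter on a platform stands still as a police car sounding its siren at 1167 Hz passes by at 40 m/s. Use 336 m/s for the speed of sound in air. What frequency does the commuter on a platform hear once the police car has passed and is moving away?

1043 Hz

Receding: f₂ = f · v/(v + v_s) = 1167 × 336/376 ≈ 1043 Hz.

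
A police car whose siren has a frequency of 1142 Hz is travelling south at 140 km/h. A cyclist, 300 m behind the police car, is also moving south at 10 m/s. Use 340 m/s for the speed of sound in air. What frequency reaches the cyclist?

140 km/h = 38.89 m/s.
The cyclist is behind, so the police car is moving away from it while the cyclist is moving toward the police car.
General Doppler shift: f' = f · (v + v_o)/(v + v_s).
f' = 1142 × (340 + 10)/(340 + 38.89) = 1142 × 350/378.89 ≈ 1055 Hz.

1055 Hz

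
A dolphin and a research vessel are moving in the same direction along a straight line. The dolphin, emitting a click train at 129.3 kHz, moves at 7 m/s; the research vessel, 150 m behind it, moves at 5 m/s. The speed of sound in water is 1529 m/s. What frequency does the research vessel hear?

129.1 kHz

The research vessel is behind, so the dolphin is moving away from it while the research vessel is moving toward the dolphin.
General Doppler shift: f' = f · (v + v_o)/(v + v_s).
f' = 129.3 × (1529 + 5)/(1529 + 7) = 129.3 × 1534/1536 ≈ 129.1 kHz.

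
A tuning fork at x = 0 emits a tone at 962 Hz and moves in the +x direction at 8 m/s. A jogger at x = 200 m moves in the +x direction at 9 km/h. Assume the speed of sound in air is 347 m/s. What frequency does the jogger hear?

978 Hz

9 km/h = 2.5 m/s.
The observer lies on the +x side, so the source is heading toward the observer and the observer is heading away from the source.
Both move, so f' = f · (v − v_o)/(v − v_s).
f' = 962 × (347 − 2.5)/(347 − 8) = 962 × 344.5/339 ≈ 978 Hz.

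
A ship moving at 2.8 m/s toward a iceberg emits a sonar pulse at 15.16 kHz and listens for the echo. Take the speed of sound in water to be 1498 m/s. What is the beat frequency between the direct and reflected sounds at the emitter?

The iceberg receives the sound from a moving source: f₁ = f₀ · v/(v − v_e) = 15.16 × 1498/1495.2 ≈ 15.1884 kHz.
On the return leg the ship is a moving observer: f₂ = f₁ · (v + v_e)/v = 15.1884 × 1500.8/1498 ≈ 15.2168 kHz.
Equivalently f₂ = f₀ · (v + v_e)/(v − v_e).
Beat against the emitted tone (with f₀ = 15160 Hz): |f₂ − f₀| = 2v_e·f₀/(v − v_e) = 2 × 2.8 × 15160/1495.2 ≈ 56.8 Hz.

56.8 Hz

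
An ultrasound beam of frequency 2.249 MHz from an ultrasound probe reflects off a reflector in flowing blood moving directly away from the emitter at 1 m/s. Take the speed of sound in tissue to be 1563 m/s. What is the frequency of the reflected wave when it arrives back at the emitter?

2.246 MHz

At the reflector in flowing blood (a moving observer), f₁ = f₀ · (v − u)/v = 2.249 × 1562/1563 ≈ 2.248 MHz.
On reflection it acts as a source moving away from the stationary detector: f₂ = f₁ · v/(v + u) = 2.248 × 1563/1564 ≈ 2.246 MHz.
Equivalently f₂ = f₀ · (v − u)/(v + u).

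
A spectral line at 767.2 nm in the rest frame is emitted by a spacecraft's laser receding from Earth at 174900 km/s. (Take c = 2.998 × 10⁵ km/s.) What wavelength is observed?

β = v/c = 174900/299800 = 0.5834.
Relativistic Doppler for wavelength: λ' = λ₀ · √((1 + β)/(1 − β)).
λ' = 767.2 × √(1.5834/0.4166) = 767.2 × 1.94952 ≈ 1495.7 nm.

1495.7 nm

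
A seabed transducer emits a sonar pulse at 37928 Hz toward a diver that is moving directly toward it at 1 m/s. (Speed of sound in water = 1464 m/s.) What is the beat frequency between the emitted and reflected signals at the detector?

At the diver (a moving observer), f₁ = f₀ · (v + u)/v = 37928 × 1465/1464 ≈ 37953.9 Hz.
The reflection then acts as a moving source: f₂ = f₁ · v/(v − u) ≈ 37979.8 Hz.
Beat frequency: |f₂ − f₀| = 2u·f₀/(v − u) = 2 × 1 × 37928/1463 ≈ 51.8 Hz.

51.8 Hz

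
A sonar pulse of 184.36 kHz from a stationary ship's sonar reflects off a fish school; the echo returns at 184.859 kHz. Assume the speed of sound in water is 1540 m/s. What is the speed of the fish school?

Double Doppler shift off a moving reflector: f₂ = f₀ · (v + u)/(v − u) (u > 0 toward emitter).
Rearranging, u = v · (f₂ − f₀)/(f₂ + f₀) = 1540 × 0.499/369.219 ≈ 2.08 m/s.
So the fish school is moving at 2.08 m/s toward the emitter.

2.08 m/s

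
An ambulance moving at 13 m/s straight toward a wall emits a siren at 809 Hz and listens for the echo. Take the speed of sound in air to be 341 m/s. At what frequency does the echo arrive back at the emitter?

The wall receives the sound from a moving source: f₁ = f₀ · v/(v − v_e) = 809 × 341/328 ≈ 841 Hz.
On the return leg the ambulance is a moving observer: f₂ = f₁ · (v + v_e)/v = 841 × 354/341 ≈ 873 Hz.

873 Hz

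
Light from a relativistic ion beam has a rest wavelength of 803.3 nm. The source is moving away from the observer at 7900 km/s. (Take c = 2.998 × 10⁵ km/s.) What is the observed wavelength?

β = v/c = 7900/299800 = 0.0264.
Relativistic Doppler for wavelength: λ' = λ₀ · √((1 + β)/(1 − β)).
λ' = 803.3 × √(1.0264/0.9736) = 803.3 × 1.02671 ≈ 824.8 nm.

824.8 nm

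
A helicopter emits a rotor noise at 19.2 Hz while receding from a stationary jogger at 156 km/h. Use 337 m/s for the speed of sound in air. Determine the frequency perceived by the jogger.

156 km/h = 43.33 m/s.
With the source moving away from a stationary observer, f' = f · v/(v + v_s).
f' = 19.2 × 337/(337 + 43.33) = 19.2 × 337/380.3 ≈ 17.0 Hz.

17.0 Hz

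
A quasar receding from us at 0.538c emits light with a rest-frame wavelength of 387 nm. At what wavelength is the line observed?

706.1 nm

Relativistic Doppler for wavelength: λ' = λ₀ · √((1 + β)/(1 − β)).
λ' = 387 × √(1.5380/0.4620) = 387 × 1.82456 ≈ 706.1 nm.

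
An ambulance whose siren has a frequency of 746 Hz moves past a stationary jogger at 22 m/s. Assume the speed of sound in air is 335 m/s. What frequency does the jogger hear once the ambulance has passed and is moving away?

700 Hz

Receding: f₂ = f · v/(v + v_s) = 746 × 335/357 ≈ 700 Hz.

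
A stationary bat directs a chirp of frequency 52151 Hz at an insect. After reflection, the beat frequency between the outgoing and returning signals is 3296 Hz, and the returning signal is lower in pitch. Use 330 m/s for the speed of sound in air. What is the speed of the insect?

10.8 m/s

Double Doppler shift off a moving reflector: f₂ = f₀ · (v + u)/(v − u) (u > 0 toward emitter).
Returning signal is lower, so f₂ = f₀ − Δf = 52151 − 3296 = 48855 Hz.
Rearranging, u = v · (f₂ − f₀)/(f₂ + f₀) = 330 × -3296/101006 ≈ -10.8 m/s.
So the insect is moving at 10.8 m/s away from the emitter.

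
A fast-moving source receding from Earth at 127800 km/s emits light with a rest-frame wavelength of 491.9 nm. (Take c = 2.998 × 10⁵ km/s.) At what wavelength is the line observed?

β = v/c = 127800/299800 = 0.4263.
Relativistic Doppler for wavelength: λ' = λ₀ · √((1 + β)/(1 − β)).
λ' = 491.9 × √(1.4263/0.5737) = 491.9 × 1.57672 ≈ 775.6 nm.

775.6 nm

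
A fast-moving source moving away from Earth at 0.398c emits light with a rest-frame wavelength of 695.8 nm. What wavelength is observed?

Relativistic Doppler for wavelength: λ' = λ₀ · √((1 + β)/(1 − β)).
λ' = 695.8 × √(1.3980/0.6020) = 695.8 × 1.52390 ≈ 1060.3 nm.

1060.3 nm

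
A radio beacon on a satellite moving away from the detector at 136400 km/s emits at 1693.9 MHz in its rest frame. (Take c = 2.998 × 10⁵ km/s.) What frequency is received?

β = v/c = 136400/299800 = 0.4550.
Relativistic Doppler for frequency: f' = f₀ · √((1 − β)/(1 + β)).
f' = 1693.9 × √(0.5450/1.4550) = 1693.9 × 0.61204 ≈ 1036.7 MHz.

1036.7 MHz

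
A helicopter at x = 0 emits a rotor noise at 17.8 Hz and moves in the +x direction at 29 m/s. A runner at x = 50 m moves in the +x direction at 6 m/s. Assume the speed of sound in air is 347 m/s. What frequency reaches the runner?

The observer lies on the +x side, so the source is heading toward the observer and the observer is heading away from the source.
Both move, so f' = f · (v − v_o)/(v − v_s).
f' = 17.8 × (347 − 6)/(347 − 29) = 17.8 × 341/318 ≈ 19.1 Hz.

19.1 Hz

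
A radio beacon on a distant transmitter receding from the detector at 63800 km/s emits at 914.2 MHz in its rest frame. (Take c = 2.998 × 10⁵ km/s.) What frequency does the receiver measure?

β = v/c = 63800/299800 = 0.2128.
Relativistic Doppler for frequency: f' = f₀ · √((1 − β)/(1 + β)).
f' = 914.2 × √(0.7872/1.2128) = 914.2 × 0.80565 ≈ 736.5 MHz.

736.5 MHz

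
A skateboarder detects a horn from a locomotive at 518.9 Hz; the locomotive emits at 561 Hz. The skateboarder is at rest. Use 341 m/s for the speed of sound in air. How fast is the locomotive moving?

28 m/s

f' < f, so the locomotive is receding.
f' = f · v/(v + v_s) ⇒ v_s = v · |1 − f/f'|.
v_s = 341 × |1 − 561/518.9| = 341 × 0.08113 ≈ 28 m/s.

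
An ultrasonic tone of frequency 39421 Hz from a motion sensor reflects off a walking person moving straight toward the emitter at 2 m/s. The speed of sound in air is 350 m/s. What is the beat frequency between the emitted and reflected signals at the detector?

The walking person first receives the wave as a moving observer: f₁ = f₀ · (v + u)/v = 39421 × (350 + 2)/350 ≈ 39646 Hz.
The reflection then acts as a moving source: f₂ = f₁ · v/(v − u) ≈ 39874 Hz.
Beat frequency: |f₂ − f₀| = 2u·f₀/(v − u) = 2 × 2 × 39421/348 ≈ 453 Hz.

453 Hz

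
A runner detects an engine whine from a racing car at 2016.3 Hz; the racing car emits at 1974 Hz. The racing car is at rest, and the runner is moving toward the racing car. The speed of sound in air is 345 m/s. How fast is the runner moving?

7.4 m/s

f' = f · (v + v_o)/v ⇒ v_o = v · |f'/f − 1|.
v_o = 345 × |2016.3/1974 − 1| = 345 × 0.02143 ≈ 7.4 m/s.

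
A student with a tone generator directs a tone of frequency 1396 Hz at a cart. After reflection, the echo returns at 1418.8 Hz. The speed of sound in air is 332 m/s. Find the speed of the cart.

2.69 m/s

Double Doppler shift off a moving reflector: f₂ = f₀ · (v + u)/(v − u) (u > 0 toward emitter).
Rearranging, u = v · (f₂ − f₀)/(f₂ + f₀) = 332 × 22.8/2814.8 ≈ 2.69 m/s.
So the cart is moving at 2.69 m/s toward the emitter.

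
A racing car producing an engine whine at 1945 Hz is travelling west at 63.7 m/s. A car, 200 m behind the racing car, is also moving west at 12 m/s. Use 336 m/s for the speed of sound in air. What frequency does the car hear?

The car is behind, so the racing car is moving away from it while the car is moving toward the racing car.
Both move, so f' = f · (v + v_o)/(v + v_s).
f' = 1945 × (336 + 12)/(336 + 63.7) = 1945 × 348/399.7 ≈ 1693 Hz.

1693 Hz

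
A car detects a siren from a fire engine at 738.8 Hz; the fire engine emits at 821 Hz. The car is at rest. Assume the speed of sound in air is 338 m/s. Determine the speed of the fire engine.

38 m/s

f' < f, so the fire engine is receding.
f' = f · v/(v + v_s) ⇒ v_s = v · |1 − f/f'|.
v_s = 338 × |1 − 821/738.8| = 338 × 0.1113 ≈ 38 m/s.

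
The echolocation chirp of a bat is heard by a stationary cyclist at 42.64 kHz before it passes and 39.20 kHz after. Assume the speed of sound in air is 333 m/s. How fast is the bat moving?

f₁/f₂ = (v + v_s)/(v − v_s), so v_s = v · (f₁ − f₂)/(f₁ + f₂).
v_s = 333 × (42.64 − 39.20)/(42.64 + 39.20) = 333 × 3.44/81.84 ≈ 14.0 m/s.

14.0 m/s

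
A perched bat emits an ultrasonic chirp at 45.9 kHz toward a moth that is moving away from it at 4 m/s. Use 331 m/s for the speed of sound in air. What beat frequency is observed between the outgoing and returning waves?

1096 Hz

At the moth (a moving observer), f₁ = f₀ · (v − u)/v = 45.9 × 327/331 ≈ 45.345 kHz.
The reflection then acts as a moving source: f₂ = f₁ · v/(v + u) ≈ 44.804 kHz.
Beat frequency (with f₀ = 45900 Hz): |f₂ − f₀| = 2u·f₀/(v + u) = 2 × 4 × 45900/335 ≈ 1096 Hz.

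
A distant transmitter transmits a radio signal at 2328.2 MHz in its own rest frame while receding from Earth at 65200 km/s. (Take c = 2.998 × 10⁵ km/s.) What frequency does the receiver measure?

β = v/c = 65200/299800 = 0.2175.
Relativistic Doppler for frequency: f' = f₀ · √((1 − β)/(1 + β)).
f' = 2328.2 × √(0.7825/1.2175) = 2328.2 × 0.80171 ≈ 1866.5 MHz.

1866.5 MHz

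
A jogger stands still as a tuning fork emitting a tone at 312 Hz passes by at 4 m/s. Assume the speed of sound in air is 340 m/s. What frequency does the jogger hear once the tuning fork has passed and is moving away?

Receding: f₂ = f · v/(v + v_s) = 312 × 340/344 ≈ 308 Hz.

308 Hz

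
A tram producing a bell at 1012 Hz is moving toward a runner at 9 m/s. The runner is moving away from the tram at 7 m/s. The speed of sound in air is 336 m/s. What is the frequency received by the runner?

Both move, so f' = f · (v − v_o)/(v − v_s).
f' = 1012 × (336 − 7)/(336 − 9) = 1012 × 329/327 ≈ 1018 Hz.

1018 Hz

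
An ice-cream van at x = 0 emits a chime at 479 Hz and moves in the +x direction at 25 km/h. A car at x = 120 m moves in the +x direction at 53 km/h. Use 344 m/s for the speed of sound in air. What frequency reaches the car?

25 km/h = 6.944 m/s; 53 km/h = 14.72 m/s.
The observer lies on the +x side, so the source is heading toward the observer and the observer is heading away from the source.
With source approaching and observer receding, f' = f · (v − v_o)/(v − v_s).
f' = 479 × (344 − 14.72)/(344 − 6.944) = 479 × 329.28/337.06 ≈ 468 Hz.

468 Hz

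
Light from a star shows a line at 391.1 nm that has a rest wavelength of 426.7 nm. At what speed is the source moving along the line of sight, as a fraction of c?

λ'/λ₀ = 0.9166 < 1 (blueshift), so the source is approaching.
λ'/λ₀ = √((1 − β)/(1 + β)) for an approaching source ⇒ β = (1 − r²)/(1 + r²) with r = λ'/λ₀.
β = (1 − 0.8401)/(1 + 0.8401) ≈ 0.087.

0.087c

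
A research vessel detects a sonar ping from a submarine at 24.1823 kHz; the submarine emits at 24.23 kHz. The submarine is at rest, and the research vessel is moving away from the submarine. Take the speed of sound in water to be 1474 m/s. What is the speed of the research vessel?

2.90 m/s

f' = f · (v − v_o)/v ⇒ v_o = v · |f'/f − 1|.
v_o = 1474 × |24.1823/24.23 − 1| = 1474 × 0.001969 ≈ 2.90 m/s.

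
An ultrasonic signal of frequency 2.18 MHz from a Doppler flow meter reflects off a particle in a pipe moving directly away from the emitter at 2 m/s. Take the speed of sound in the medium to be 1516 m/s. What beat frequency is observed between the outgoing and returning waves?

5744 Hz

At the particle in a pipe (a moving observer), f₁ = f₀ · (v − u)/v = 2.18 × 1514/1516 ≈ 2.17712 MHz.
On reflection it acts as a source moving away from the stationary detector: f₂ = f₁ · v/(v + u) = 2.17712 × 1516/1518 ≈ 2.17426 MHz.
Beat frequency (with f₀ = 2180000 Hz): |f₂ − f₀| = 2u·f₀/(v + u) = 2 × 2 × 2180000/1518 ≈ 5744 Hz.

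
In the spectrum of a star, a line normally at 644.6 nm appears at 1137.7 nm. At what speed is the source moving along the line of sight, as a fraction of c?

λ'/λ₀ = 1.7650 > 1 (redshift), so the source is receding.
λ'/λ₀ = √((1 + β)/(1 − β)) for a receding source ⇒ β = (r² − 1)/(r² + 1) with r = λ'/λ₀.
β = (3.1151 − 1)/(3.1151 + 1) ≈ 0.514.

0.514c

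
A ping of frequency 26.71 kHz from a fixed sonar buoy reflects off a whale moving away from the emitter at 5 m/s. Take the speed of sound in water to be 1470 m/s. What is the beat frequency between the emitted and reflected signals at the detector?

181 Hz

The whale first receives the wave as a moving observer: f₁ = f₀ · (v − u)/v = 26.71 × (1470 − 5)/1470 ≈ 26.6191 kHz.
The reflection then acts as a moving source: f₂ = f₁ · v/(v + u) ≈ 26.5289 kHz.
Equivalently f₂ = f₀ · (v − u)/(v + u).
Beat frequency (with f₀ = 26710 Hz): |f₂ − f₀| = 2u·f₀/(v + u) = 2 × 5 × 26710/1475 ≈ 181 Hz.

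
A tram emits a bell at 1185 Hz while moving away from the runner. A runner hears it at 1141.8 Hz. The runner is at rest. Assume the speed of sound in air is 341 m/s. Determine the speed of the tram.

f' = f · v/(v + v_s) ⇒ v_s = v · |1 − f/f'|.
v_s = 341 × |1 − 1185/1141.8| = 341 × 0.03783 ≈ 12.9 m/s.

12.9 m/s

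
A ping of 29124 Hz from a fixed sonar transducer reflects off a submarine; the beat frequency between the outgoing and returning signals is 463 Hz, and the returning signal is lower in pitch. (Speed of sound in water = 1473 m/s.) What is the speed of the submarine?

11.8 m/s

Double Doppler shift off a moving reflector: f₂ = f₀ · (v + u)/(v − u) (u > 0 toward emitter).
Returning signal is lower, so f₂ = f₀ − Δf = 29124 − 463 = 28661 Hz.
Rearranging, u = v · (f₂ − f₀)/(f₂ + f₀) = 1473 × -463/57785 ≈ -11.8 m/s.
So the submarine is moving at 11.8 m/s away from the emitter.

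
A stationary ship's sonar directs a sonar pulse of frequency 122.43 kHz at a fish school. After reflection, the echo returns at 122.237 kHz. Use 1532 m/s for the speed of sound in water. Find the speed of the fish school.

1.21 m/s

Double Doppler shift off a moving reflector: f₂ = f₀ · (v + u)/(v − u) (u > 0 toward emitter).
Rearranging, u = v · (f₂ − f₀)/(f₂ + f₀) = 1532 × -0.193/244.667 ≈ -1.21 m/s.
So the fish school is moving at 1.21 m/s away from the emitter.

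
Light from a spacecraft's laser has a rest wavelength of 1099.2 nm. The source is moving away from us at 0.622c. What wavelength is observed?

Relativistic Doppler for wavelength: λ' = λ₀ · √((1 + β)/(1 − β)).
λ' = 1099.2 × √(1.6220/0.3780) = 1099.2 × 2.07147 ≈ 2277.0 nm.

2277.0 nm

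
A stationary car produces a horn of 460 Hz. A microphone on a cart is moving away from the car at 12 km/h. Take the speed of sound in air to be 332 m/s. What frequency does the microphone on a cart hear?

12 km/h = 3.333 m/s.
Only the observer moves, away from the source, so f' = f · (v − v_o)/v.
f' = 460 × (332 − 3.333)/332 = 460 × 328.67/332 ≈ 455 Hz.

455 Hz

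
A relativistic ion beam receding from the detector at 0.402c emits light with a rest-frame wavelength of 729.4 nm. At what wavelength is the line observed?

Relativistic Doppler for wavelength: λ' = λ₀ · √((1 + β)/(1 − β)).
λ' = 729.4 × √(1.4020/0.5980) = 729.4 × 1.53117 ≈ 1116.8 nm.

1116.8 nm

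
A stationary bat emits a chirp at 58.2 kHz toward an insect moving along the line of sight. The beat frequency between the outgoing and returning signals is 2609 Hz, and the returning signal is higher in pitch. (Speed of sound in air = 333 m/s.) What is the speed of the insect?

7.3 m/s

Double Doppler shift off a moving reflector: f₂ = f₀ · (v + u)/(v − u) (u > 0 toward emitter).
Returning signal is higher, so f₂ = f₀ + Δf = 58200 + 2609 = 60809 Hz.
Rearranging, u = v · (f₂ − f₀)/(f₂ + f₀) = 333 × 2609/119009 ≈ 7.3 m/s.
So the insect is moving at 7.3 m/s toward the emitter.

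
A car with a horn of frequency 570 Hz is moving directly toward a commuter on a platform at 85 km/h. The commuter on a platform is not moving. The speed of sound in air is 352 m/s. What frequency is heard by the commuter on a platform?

611 Hz

85 km/h = 23.61 m/s.
Only the source moves, toward the listener, so f' = f · v/(v − v_s).
f' = 570 × 352/(352 − 23.61) = 570 × 352/328.4 ≈ 611 Hz.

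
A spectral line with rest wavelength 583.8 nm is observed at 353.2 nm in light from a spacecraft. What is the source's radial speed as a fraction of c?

0.464

λ'/λ₀ = 0.6050 < 1 (blueshift), so the source is approaching.
λ'/λ₀ = √((1 − β)/(1 + β)) for an approaching source ⇒ β = (1 − r²)/(1 + r²) with r = λ'/λ₀.
β = (1 − 0.3660)/(1 + 0.3660) ≈ 0.464.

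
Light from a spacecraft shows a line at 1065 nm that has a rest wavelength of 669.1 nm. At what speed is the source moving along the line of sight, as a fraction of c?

0.434

λ'/λ₀ = 1.5917 > 1 (redshift), so the source is receding.
λ'/λ₀ = √((1 + β)/(1 − β)) for a receding source ⇒ β = (r² − 1)/(r² + 1) with r = λ'/λ₀.
β = (2.5335 − 1)/(2.5335 + 1) ≈ 0.434.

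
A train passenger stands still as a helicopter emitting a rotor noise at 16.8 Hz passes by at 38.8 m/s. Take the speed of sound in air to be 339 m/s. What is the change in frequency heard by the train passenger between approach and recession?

3.90 Hz

Approaching: f₁ = f · v/(v − v_s) = 16.8 × 339/300.2 ≈ 18.97 Hz.
Receding: f₂ = f · v/(v + v_s) = 16.8 × 339/377.8 ≈ 15.07 Hz.
Drop: f₁ − f₂ = 2f·v·v_s/(v² − v_s²) = 2 × 16.8 × 339 × 38.8/(339² − 38.8²) ≈ 3.90 Hz.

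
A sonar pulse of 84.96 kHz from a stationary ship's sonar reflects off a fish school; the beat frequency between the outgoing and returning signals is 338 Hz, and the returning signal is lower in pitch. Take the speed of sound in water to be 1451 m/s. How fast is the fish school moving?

2.89 m/s

Double Doppler shift off a moving reflector: f₂ = f₀ · (v + u)/(v − u) (u > 0 toward emitter).
Returning signal is lower, so f₂ = f₀ − Δf = 84960 − 338 = 84622 Hz.
Rearranging, u = v · (f₂ − f₀)/(f₂ + f₀) = 1451 × -338/169582 ≈ -2.89 m/s.
So the fish school is moving at 2.89 m/s away from the emitter.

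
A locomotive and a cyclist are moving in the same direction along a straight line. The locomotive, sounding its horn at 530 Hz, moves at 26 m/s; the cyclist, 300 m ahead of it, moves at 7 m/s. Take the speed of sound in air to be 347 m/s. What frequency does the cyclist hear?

The cyclist is ahead, so the locomotive is moving toward it while the cyclist is moving away from the locomotive.
With source approaching and observer receding, f' = f · (v − v_o)/(v − v_s).
f' = 530 × (347 − 7)/(347 − 26) = 530 × 340/321 ≈ 561 Hz.

561 Hz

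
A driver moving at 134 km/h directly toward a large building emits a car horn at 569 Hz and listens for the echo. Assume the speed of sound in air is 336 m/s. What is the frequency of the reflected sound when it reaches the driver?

711 Hz

134 km/h = 37.22 m/s.
The large building receives the sound from a moving source: f₁ = f₀ · v/(v − v_e) = 569 × 336/298.78 ≈ 640 Hz.
On the return leg the driver is a moving observer: f₂ = f₁ · (v + v_e)/v = 640 × 373.22/336 ≈ 711 Hz.
Equivalently f₂ = f₀ · (v + v_e)/(v − v_e).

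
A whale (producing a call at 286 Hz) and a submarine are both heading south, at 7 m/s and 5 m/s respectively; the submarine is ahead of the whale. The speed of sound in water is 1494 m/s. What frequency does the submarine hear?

The submarine is ahead, so the whale is moving toward it while the submarine is moving away from the whale.
With source approaching and observer receding, f' = f · (v − v_o)/(v − v_s).
f' = 286 × (1494 − 5)/(1494 − 7) = 286 × 1489/1487 ≈ 286 Hz.

286 Hz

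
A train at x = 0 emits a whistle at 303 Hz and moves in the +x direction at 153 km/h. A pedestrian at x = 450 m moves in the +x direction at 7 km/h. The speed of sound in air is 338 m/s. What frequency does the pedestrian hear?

345 Hz

153 km/h = 42.5 m/s; 7 km/h = 1.944 m/s.
The observer lies on the +x side, so the source is heading toward the observer and the observer is heading away from the source.
General Doppler shift: f' = f · (v − v_o)/(v − v_s).
f' = 303 × (338 − 1.944)/(338 − 42.5) = 303 × 336.06/295.5 ≈ 345 Hz.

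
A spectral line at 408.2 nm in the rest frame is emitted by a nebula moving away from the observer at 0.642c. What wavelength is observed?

Relativistic Doppler for wavelength: λ' = λ₀ · √((1 + β)/(1 − β)).
λ' = 408.2 × √(1.6420/0.3580) = 408.2 × 2.14163 ≈ 874.2 nm.

874.2 nm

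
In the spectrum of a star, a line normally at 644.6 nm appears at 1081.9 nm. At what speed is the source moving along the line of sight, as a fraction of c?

0.476c

λ'/λ₀ = 1.6784 > 1 (redshift), so the source is receding.
λ'/λ₀ = √((1 + β)/(1 − β)) for a receding source ⇒ β = (r² − 1)/(r² + 1) with r = λ'/λ₀.
β = (2.8170 − 1)/(2.8170 + 1) ≈ 0.476.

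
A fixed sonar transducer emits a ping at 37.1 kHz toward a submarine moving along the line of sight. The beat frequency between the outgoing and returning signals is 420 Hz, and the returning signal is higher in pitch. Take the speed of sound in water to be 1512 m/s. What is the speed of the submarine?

8.5 m/s

Double Doppler shift off a moving reflector: f₂ = f₀ · (v + u)/(v − u) (u > 0 toward emitter).
Returning signal is higher, so f₂ = f₀ + Δf = 37100 + 420 = 37520 Hz.
Rearranging, u = v · (f₂ − f₀)/(f₂ + f₀) = 1512 × 420/74620 ≈ 8.5 m/s.
So the submarine is moving at 8.5 m/s toward the emitter.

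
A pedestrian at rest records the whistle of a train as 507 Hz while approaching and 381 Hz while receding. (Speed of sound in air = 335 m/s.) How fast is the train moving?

48 m/s

f₁/f₂ = (v + v_s)/(v − v_s), so v_s = v · (f₁ − f₂)/(f₁ + f₂).
v_s = 335 × (507 − 381)/(507 + 381) = 335 × 126/888 ≈ 48 m/s.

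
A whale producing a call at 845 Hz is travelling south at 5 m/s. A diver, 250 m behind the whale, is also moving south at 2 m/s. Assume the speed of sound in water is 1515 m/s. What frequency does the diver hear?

843 Hz

The diver is behind, so the whale is moving away from it while the diver is moving toward the whale.
With source receding and observer approaching, f' = f · (v + v_o)/(v + v_s).
f' = 845 × (1515 + 2)/(1515 + 5) = 845 × 1517/1520 ≈ 843 Hz.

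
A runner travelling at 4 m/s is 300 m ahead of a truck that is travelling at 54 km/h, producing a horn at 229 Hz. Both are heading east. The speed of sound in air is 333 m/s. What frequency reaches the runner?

237 Hz

54 km/h = 15 m/s.
The runner is ahead, so the truck is moving toward it while the runner is moving away from the truck.
General Doppler shift: f' = f · (v − v_o)/(v − v_s).
f' = 229 × (333 − 4)/(333 − 15) = 229 × 329/318 ≈ 237 Hz.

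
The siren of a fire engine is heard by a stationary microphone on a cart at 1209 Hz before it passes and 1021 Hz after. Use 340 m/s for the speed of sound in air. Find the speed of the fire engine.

f₁/f₂ = (v + v_s)/(v − v_s), so v_s = v · (f₁ − f₂)/(f₁ + f₂).
v_s = 340 × (1209 − 1021)/(1209 + 1021) = 340 × 188/2230 ≈ 29 m/s.

29 m/s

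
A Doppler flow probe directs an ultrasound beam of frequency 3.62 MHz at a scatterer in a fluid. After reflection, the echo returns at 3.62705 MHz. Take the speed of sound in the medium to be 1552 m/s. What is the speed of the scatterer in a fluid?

1.51 m/s

Double Doppler shift off a moving reflector: f₂ = f₀ · (v + u)/(v − u) (u > 0 toward emitter).
Rearranging, u = v · (f₂ − f₀)/(f₂ + f₀) = 1552 × 0.00705/7.24705 ≈ 1.51 m/s.
So the scatterer in a fluid is moving at 1.51 m/s toward the emitter.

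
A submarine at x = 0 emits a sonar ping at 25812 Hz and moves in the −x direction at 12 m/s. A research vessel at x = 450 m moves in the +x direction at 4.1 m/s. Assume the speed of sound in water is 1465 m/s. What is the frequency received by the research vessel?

The observer lies on the +x side, so the source is heading away from the observer and the observer is heading away from the source.
Both move, so f' = f · (v − v_o)/(v + v_s).
f' = 25812 × (1465 − 4.1)/(1465 + 12) = 25812 × 1460.9/1477 ≈ 25531 Hz.

25531 Hz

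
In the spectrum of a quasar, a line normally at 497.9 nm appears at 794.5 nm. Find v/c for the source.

λ'/λ₀ = 1.5957 > 1 (redshift), so the source is receding.
λ'/λ₀ = √((1 + β)/(1 − β)) for a receding source ⇒ β = (r² − 1)/(r² + 1) with r = λ'/λ₀.
β = (2.5463 − 1)/(2.5463 + 1) ≈ 0.436.

0.436c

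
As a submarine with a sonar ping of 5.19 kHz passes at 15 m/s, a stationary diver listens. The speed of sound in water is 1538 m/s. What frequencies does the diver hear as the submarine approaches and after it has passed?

5.24 kHz approaching; 5.14 kHz receding

Approaching: f₁ = f · v/(v − v_s) = 5.19 × 1538/1523 ≈ 5.24 kHz.
Receding: f₂ = f · v/(v + v_s) = 5.19 × 1538/1553 ≈ 5.14 kHz.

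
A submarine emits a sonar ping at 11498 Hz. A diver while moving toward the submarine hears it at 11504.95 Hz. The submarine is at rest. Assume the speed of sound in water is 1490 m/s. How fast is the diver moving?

0.90 m/s

f' = f · (v + v_o)/v ⇒ v_o = v · |f'/f − 1|.
v_o = 1490 × |11504.95/11498 − 1| = 1490 × 0.0006045 ≈ 0.90 m/s.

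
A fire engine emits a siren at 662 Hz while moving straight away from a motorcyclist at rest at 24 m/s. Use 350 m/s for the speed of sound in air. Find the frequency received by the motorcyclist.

With the source moving away from a stationary observer, f' = f · v/(v + v_s).
f' = 662 × 350/(350 + 24) = 662 × 350/374 ≈ 620 Hz.

620 Hz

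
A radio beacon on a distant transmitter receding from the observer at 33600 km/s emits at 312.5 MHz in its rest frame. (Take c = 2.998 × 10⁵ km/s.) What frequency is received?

279.2 MHz

β = v/c = 33600/299800 = 0.1121.
Relativistic Doppler for frequency: f' = f₀ · √((1 − β)/(1 + β)).
f' = 312.5 × √(0.8879/1.1121) = 312.5 × 0.89355 ≈ 279.2 MHz.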